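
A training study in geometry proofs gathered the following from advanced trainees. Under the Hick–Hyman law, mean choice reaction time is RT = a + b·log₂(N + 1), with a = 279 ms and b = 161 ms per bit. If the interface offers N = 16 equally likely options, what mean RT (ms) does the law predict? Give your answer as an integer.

937

log₂(16 + 1) = log₂(17) = 4.0875.
RT = 279 + 161 × 4.0875 = 279 + 658.0875 = 937.0875 ms.
≈ 937 ms.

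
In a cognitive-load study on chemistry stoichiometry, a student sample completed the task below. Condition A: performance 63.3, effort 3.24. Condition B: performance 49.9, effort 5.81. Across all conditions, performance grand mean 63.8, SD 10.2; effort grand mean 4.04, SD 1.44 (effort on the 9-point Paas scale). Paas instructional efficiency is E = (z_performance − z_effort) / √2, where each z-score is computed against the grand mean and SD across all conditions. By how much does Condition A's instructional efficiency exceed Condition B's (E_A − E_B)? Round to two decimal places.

2.19

Condition A: z_P = (63.3 − 63.8)/10.2 = -0.0490; z_E = (3.24 − 4.04)/1.44 = -0.5556; E_A = (-0.0490 − (-0.5556))/√2 = 0.3582.
Condition B: z_P = (49.9 − 63.8)/10.2 = -1.3627; z_E = (5.81 − 4.04)/1.44 = 1.2292; E_B = (-1.3627 − 1.2292)/√2 = -1.8328.
E_A − E_B = 0.3582 − (-1.8328) = 2.1910 ≈ 2.19.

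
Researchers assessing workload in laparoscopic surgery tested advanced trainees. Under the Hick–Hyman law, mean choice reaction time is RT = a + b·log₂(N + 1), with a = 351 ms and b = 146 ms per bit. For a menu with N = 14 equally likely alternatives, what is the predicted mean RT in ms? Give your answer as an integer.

log₂(14 + 1) = log₂(15) = 3.9069.
RT = 351 + 146 × 3.9069 = 351 + 570.4074 = 921.4074 ms.
≈ 921 ms.

921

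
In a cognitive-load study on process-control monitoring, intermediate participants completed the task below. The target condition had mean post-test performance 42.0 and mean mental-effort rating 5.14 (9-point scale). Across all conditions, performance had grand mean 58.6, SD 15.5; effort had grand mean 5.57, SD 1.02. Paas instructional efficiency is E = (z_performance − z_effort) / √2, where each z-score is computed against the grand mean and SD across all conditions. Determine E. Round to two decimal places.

-0.46

z_performance = (42.0 − 58.6) / 15.5 = -16.6000 / 15.5 = -1.0710.
z_effort = (5.14 − 5.57) / 1.02 = -0.4300 / 1.02 = -0.4216.
z_P − z_E = -1.0710 − (-0.4216) = -0.6494.
E = -0.6494 / √2 = -0.6494 / 1.41421 = -0.4592 ≈ -0.46.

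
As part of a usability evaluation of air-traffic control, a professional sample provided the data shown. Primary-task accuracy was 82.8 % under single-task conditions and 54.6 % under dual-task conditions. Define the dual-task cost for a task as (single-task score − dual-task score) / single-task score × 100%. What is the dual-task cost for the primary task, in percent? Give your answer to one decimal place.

34.1

Cost = (82.8 − 54.6) / 82.8 × 100%
     = 28.2000 / 82.8 × 100% = 34.0580%.
≈ 34.1%.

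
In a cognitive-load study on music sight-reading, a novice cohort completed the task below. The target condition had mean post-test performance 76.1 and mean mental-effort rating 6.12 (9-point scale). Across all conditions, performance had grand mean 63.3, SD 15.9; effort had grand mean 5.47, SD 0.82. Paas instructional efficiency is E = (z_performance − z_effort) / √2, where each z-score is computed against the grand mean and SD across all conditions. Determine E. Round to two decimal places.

0.01

z_performance = (76.1 − 63.3) / 15.9 = 12.8000 / 15.9 = 0.8050.
z_effort = (6.12 − 5.47) / 0.82 = 0.6500 / 0.82 = 0.7927.
z_P − z_E = 0.8050 − 0.7927 = 0.0123.
E = 0.0123 / √2 = 0.0123 / 1.41421 = 0.0087 ≈ 0.01.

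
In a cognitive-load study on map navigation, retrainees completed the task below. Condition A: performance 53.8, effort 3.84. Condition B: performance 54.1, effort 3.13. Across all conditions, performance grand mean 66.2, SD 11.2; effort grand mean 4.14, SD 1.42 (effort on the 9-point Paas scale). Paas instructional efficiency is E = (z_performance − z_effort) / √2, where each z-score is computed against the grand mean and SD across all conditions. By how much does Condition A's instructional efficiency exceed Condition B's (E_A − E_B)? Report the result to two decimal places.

Condition A: z_P = (53.8 − 66.2)/11.2 = -1.1071; z_E = (3.84 − 4.14)/1.42 = -0.2113; E_A = (-1.1071 − (-0.2113))/√2 = -0.6334.
Condition B: z_P = (54.1 − 66.2)/11.2 = -1.0804; z_E = (3.13 − 4.14)/1.42 = -0.7113; E_B = (-1.0804 − (-0.7113))/√2 = -0.2610.
E_A − E_B = -0.6334 − (-0.2610) = -0.3724 ≈ -0.37.

-0.37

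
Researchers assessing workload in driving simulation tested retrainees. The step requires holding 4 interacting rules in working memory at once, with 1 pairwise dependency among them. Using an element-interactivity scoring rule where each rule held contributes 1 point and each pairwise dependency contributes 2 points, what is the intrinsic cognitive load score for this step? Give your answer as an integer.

6

Element contribution: 4 × 1 = 4.
Interaction contribution: 1 × 2 = 2.
Intrinsic load = 4 + 2 = 6.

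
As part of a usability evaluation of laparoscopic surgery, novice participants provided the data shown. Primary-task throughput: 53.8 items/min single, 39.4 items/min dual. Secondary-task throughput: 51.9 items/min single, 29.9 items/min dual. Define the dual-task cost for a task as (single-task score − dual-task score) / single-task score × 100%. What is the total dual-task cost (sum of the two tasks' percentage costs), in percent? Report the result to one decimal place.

69.2

Primary cost = (53.8 − 39.4) / 53.8 × 100% = 26.7658%.
Secondary cost = (51.9 − 29.9) / 51.9 × 100% = 42.3892%.
Total = 26.7658% + 42.3892% = 69.1550% ≈ 69.2%.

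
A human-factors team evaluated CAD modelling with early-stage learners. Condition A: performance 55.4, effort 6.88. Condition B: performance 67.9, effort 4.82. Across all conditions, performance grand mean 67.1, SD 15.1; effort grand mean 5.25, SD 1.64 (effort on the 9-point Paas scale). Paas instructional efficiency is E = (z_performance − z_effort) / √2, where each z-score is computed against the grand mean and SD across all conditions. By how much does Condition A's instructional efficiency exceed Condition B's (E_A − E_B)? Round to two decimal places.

-1.47

Condition A: z_P = (55.4 − 67.1)/15.1 = -0.7748; z_E = (6.88 − 5.25)/1.64 = 0.9939; E_A = (-0.7748 − 0.9939)/√2 = -1.2507.
Condition B: z_P = (67.9 − 67.1)/15.1 = 0.0530; z_E = (4.82 − 5.25)/1.64 = -0.2622; E_B = (0.0530 − (-0.2622))/√2 = 0.2229.
E_A − E_B = -1.2507 − 0.2229 = -1.4736 ≈ -1.47.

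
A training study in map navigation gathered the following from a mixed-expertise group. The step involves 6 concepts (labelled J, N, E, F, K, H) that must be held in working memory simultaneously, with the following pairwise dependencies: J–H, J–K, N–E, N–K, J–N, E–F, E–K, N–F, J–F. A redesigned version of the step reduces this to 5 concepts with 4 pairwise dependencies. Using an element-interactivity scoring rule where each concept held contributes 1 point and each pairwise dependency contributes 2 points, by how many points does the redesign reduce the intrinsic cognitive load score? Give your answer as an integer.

Original: 6 × 1 + 9 × 2 = 6 + 18 = 24.
Redesigned: 5 × 1 + 4 × 2 = 5 + 8 = 13.
Reduction = 24 − 13 = 11.

11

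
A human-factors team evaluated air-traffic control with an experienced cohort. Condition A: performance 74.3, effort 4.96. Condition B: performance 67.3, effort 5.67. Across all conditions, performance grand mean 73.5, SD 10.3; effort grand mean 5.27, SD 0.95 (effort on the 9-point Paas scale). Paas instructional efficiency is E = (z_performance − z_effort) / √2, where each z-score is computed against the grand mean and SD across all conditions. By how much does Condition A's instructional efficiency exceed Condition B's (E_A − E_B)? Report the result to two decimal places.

Condition A: z_P = (74.3 − 73.5)/10.3 = 0.0777; z_E = (4.96 − 5.27)/0.95 = -0.3263; E_A = (0.0777 − (-0.3263))/√2 = 0.2857.
Condition B: z_P = (67.3 − 73.5)/10.3 = -0.6019; z_E = (5.67 − 5.27)/0.95 = 0.4211; E_B = (-0.6019 − 0.4211)/√2 = -0.7234.
E_A − E_B = 0.2857 − (-0.7234) = 1.0091 ≈ 1.01.

1.01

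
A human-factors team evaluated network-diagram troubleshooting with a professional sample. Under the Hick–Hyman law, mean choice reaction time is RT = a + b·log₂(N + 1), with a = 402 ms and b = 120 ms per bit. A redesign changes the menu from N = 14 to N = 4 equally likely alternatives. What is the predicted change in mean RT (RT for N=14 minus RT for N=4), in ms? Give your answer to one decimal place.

RT(14) = 402 + 120·log₂(15) = 402 + 120·3.9069 = 870.8280 ms.
RT(4) = 402 + 120·log₂(5) = 402 + 120·2.3219 = 680.6280 ms.
Difference = 870.8280 − 680.6280 = 190.2000 ≈ 190.2 ms.

190.2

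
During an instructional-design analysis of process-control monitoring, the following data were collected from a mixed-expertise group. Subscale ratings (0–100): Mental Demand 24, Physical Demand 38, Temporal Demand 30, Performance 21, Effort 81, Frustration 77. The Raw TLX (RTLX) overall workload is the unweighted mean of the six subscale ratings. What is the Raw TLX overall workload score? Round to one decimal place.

Sum of ratings = 24 + 38 + 30 + 21 + 81 + 77 = 271.
RTLX = 271 / 6 = 45.1667 ≈ 45.2.

45.2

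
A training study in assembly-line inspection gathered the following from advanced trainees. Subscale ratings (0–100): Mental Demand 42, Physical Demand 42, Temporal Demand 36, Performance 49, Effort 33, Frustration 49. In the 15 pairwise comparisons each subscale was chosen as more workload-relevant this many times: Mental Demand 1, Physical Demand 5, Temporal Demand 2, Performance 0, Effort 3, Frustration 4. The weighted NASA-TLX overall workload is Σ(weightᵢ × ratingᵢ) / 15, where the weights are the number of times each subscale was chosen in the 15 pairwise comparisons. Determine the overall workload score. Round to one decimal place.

41.3

The tallies are the weights (they sum to 15).
Weighted sum = 1·42 + 5·42 + 2·36 + 0·49 + 3·33 + 4·49
            = 42 + 210 + 72 + 0 + 99 + 196 = 619.
Overall workload = 619 / 15 = 41.2667 ≈ 41.3.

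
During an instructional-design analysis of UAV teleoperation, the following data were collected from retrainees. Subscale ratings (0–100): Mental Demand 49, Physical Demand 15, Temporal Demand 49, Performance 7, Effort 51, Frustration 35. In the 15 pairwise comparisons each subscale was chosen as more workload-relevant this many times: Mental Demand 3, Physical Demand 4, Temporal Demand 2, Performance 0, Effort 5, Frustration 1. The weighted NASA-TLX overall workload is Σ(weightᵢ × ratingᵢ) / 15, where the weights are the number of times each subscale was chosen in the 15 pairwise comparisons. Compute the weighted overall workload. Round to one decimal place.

The tallies are the weights (they sum to 15).
Weighted sum = 3·49 + 4·15 + 2·49 + 0·7 + 5·51 + 1·35
            = 147 + 60 + 98 + 0 + 255 + 35 = 595.
Overall workload = 595 / 15 = 39.6667 ≈ 39.7.

39.7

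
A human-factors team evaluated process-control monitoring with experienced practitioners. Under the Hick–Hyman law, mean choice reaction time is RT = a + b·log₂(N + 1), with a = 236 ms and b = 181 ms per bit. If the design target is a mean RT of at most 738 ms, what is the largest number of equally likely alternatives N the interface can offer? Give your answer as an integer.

Set 236 + 181·log₂(N + 1) ≤ 738.
log₂(N + 1) ≤ (738 − 236) / 181 = 2.7735.
N + 1 ≤ 2^2.7735 = 6.8376.
N ≤ 5.8376, so the largest integer N is 5.

5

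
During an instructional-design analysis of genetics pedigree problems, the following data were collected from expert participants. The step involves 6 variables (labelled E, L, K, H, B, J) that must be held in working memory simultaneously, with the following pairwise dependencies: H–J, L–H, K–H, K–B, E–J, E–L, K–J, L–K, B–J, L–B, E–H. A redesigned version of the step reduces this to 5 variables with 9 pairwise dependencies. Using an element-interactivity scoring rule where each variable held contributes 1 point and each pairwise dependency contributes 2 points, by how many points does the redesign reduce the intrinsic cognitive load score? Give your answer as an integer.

5

Original: 6 × 1 + 11 × 2 = 6 + 22 = 28.
Redesigned: 5 × 1 + 9 × 2 = 5 + 18 = 23.
Reduction = 28 − 23 = 5.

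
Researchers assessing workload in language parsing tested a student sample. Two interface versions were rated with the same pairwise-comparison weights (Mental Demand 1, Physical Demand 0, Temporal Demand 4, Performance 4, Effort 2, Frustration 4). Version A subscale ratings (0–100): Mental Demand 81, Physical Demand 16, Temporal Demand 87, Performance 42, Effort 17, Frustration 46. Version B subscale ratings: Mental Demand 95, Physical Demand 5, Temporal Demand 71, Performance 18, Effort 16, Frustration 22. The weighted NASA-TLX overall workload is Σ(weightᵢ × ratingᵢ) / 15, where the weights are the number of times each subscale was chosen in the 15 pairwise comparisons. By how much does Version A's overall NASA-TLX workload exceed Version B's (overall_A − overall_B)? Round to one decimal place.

Version A weighted sum = 1·81 + 0·16 + 4·87 + 4·42 + 2·17 + 4·46 = 81 + 0 + 348 + 168 + 34 + 184 = 815; overall_A = 815/15 = 54.3333.
Version B weighted sum = 1·95 + 0·5 + 4·71 + 4·18 + 2·16 + 4·22 = 95 + 0 + 284 + 72 + 32 + 88 = 571; overall_B = 571/15 = 38.0667.
Difference = 54.3333 − 38.0667 = 16.2666 ≈ 16.3.

16.3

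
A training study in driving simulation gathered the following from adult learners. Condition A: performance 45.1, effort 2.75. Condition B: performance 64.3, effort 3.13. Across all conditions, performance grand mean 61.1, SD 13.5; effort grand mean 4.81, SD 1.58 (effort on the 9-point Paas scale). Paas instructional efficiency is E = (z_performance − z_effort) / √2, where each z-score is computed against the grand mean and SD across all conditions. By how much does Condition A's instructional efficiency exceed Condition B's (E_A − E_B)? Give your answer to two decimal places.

Condition A: z_P = (45.1 − 61.1)/13.5 = -1.1852; z_E = (2.75 − 4.81)/1.58 = -1.3038; E_A = (-1.1852 − (-1.3038))/√2 = 0.0839.
Condition B: z_P = (64.3 − 61.1)/13.5 = 0.2370; z_E = (3.13 − 4.81)/1.58 = -1.0633; E_B = (0.2370 − (-1.0633))/√2 = 0.9195.
E_A − E_B = 0.0839 − 0.9195 = -0.8356 ≈ -0.84.

-0.84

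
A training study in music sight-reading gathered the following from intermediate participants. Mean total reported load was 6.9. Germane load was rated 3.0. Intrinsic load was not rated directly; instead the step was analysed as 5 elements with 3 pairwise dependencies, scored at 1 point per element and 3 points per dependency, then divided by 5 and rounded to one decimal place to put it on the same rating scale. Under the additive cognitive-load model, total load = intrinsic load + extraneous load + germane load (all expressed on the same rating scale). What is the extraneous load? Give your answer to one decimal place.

1.1

Intrinsic (element-interactivity): (5 × 1 + 3 × 3) / 5 = 14 / 5 = 2.8000 → 2.8.
extraneous load = total − intrinsic − germane
             = 6.9 − 2.8 − 3.0 = 1.1.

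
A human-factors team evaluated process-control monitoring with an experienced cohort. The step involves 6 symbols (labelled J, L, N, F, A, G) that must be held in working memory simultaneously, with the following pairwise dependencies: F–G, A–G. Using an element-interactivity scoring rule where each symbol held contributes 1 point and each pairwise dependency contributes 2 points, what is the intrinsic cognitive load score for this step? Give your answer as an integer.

10

Count of symbols held simultaneously: 6.
Count of pairwise dependencies listed: 2.
Element contribution: 6 × 1 = 6.
Interaction contribution: 2 × 2 = 4.
Intrinsic load = 6 + 4 = 10.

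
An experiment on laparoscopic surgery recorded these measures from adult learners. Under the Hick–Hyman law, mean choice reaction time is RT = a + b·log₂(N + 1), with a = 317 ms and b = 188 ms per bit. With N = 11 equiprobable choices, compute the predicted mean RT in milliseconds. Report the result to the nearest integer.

log₂(11 + 1) = log₂(12) = 3.5850.
RT = 317 + 188 × 3.5850 = 317 + 673.9800 = 990.9800 ms.
≈ 991 ms.

991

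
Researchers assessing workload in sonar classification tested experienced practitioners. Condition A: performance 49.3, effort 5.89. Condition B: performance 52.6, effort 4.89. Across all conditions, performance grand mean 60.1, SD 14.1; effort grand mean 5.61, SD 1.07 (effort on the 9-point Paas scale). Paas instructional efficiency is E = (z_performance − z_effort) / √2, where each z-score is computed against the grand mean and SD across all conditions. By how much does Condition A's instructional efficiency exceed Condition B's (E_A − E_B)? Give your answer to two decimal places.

Condition A: z_P = (49.3 − 60.1)/14.1 = -0.7660; z_E = (5.89 − 5.61)/1.07 = 0.2617; E_A = (-0.7660 − 0.2617)/√2 = -0.7267.
Condition B: z_P = (52.6 − 60.1)/14.1 = -0.5319; z_E = (4.89 − 5.61)/1.07 = -0.6729; E_B = (-0.5319 − (-0.6729))/√2 = 0.0997.
E_A − E_B = -0.7267 − 0.0997 = -0.8264 ≈ -0.83.

-0.83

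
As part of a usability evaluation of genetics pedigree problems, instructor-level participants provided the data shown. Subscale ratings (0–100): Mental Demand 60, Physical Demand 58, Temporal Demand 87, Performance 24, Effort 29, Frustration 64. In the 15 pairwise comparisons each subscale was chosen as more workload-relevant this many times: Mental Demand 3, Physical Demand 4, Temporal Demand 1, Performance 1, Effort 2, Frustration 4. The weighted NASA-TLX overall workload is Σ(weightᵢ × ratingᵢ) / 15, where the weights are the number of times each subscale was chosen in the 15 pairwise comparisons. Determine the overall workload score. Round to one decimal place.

The tallies are the weights (they sum to 15).
Weighted sum = 3·60 + 4·58 + 1·87 + 1·24 + 2·29 + 4·64
            = 180 + 232 + 87 + 24 + 58 + 256 = 837.
Overall workload = 837 / 15 = 55.8000 ≈ 55.8.

55.8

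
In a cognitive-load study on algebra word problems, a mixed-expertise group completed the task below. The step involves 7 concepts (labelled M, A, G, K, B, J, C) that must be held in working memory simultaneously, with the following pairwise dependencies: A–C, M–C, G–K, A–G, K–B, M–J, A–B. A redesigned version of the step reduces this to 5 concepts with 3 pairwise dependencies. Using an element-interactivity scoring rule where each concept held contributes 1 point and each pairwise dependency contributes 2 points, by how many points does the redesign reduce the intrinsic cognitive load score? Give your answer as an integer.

Original: 7 × 1 + 7 × 2 = 7 + 14 = 21.
Redesigned: 5 × 1 + 3 × 2 = 5 + 6 = 11.
Reduction = 21 − 11 = 10.

10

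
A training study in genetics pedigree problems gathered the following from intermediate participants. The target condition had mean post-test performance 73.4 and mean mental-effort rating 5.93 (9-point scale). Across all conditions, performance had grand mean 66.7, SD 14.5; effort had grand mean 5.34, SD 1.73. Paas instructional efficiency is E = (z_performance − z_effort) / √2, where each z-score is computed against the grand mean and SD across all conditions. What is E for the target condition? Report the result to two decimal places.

0.09

z_performance = (73.4 − 66.7) / 14.5 = 6.7000 / 14.5 = 0.4621.
z_effort = (5.93 − 5.34) / 1.73 = 0.5900 / 1.73 = 0.3410.
z_P − z_E = 0.4621 − 0.3410 = 0.1211.
E = 0.1211 / √2 = 0.1211 / 1.41421 = 0.0856 ≈ 0.09.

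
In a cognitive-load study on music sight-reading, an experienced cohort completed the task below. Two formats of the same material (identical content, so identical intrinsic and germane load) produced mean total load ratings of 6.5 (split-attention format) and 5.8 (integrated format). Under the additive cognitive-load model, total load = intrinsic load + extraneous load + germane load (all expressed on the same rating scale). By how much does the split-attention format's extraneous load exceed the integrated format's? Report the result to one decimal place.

0.7

Intrinsic and germane load are equal across formats, so the difference in total load equals the difference in extraneous load.
Extraneous-load difference = 6.5 − 5.8 = 0.7.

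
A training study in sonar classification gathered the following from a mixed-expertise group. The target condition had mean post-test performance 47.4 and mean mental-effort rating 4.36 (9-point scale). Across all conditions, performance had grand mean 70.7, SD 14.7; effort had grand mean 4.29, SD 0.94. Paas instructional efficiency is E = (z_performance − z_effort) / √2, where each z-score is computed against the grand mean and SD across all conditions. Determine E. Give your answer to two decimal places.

-1.17

z_performance = (47.4 − 70.7) / 14.7 = -23.3000 / 14.7 = -1.5850.
z_effort = (4.36 − 4.29) / 0.94 = 0.0700 / 0.94 = 0.0745.
z_P − z_E = -1.5850 − 0.0745 = -1.6595.
E = -1.6595 / √2 = -1.6595 / 1.41421 = -1.1734 ≈ -1.17.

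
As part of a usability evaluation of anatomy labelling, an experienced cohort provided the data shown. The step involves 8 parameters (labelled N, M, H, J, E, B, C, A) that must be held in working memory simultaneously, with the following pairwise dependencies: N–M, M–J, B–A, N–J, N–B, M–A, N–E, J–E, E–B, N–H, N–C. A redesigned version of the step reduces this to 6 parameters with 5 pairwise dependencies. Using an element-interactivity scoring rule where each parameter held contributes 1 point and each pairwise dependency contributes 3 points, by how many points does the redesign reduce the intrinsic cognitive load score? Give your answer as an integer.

20

Original: 8 × 1 + 11 × 3 = 8 + 33 = 41.
Redesigned: 6 × 1 + 5 × 3 = 6 + 15 = 21.
Reduction = 41 − 21 = 20.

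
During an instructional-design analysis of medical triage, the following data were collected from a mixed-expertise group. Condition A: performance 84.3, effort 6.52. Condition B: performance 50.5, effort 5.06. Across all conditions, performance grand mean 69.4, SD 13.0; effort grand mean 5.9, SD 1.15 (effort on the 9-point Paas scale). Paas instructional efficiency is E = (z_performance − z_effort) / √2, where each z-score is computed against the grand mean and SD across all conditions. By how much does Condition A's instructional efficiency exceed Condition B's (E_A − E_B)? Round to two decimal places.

Condition A: z_P = (84.3 − 69.4)/13.0 = 1.1462; z_E = (6.52 − 5.9)/1.15 = 0.5391; E_A = (1.1462 − 0.5391)/√2 = 0.4293.
Condition B: z_P = (50.5 − 69.4)/13.0 = -1.4538; z_E = (5.06 − 5.9)/1.15 = -0.7304; E_B = (-1.4538 − (-0.7304))/√2 = -0.5115.
E_A − E_B = 0.4293 − (-0.5115) = 0.9408 ≈ 0.94.

0.94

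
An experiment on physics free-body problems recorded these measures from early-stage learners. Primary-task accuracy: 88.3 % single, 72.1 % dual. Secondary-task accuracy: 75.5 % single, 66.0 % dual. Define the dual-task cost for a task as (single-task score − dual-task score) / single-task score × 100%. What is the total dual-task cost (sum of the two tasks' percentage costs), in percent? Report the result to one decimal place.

30.9

Primary cost = (88.3 − 72.1) / 88.3 × 100% = 18.3465%.
Secondary cost = (75.5 − 66.0) / 75.5 × 100% = 12.5828%.
Total = 18.3465% + 12.5828% = 30.9293% ≈ 30.9%.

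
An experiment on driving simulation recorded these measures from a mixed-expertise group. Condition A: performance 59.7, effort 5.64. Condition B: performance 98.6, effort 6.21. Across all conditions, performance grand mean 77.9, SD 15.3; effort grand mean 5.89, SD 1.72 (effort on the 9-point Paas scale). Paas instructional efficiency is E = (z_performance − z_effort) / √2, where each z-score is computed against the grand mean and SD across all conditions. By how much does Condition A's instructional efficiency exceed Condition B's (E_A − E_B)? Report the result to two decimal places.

Condition A: z_P = (59.7 − 77.9)/15.3 = -1.1895; z_E = (5.64 − 5.89)/1.72 = -0.1453; E_A = (-1.1895 − (-0.1453))/√2 = -0.7384.
Condition B: z_P = (98.6 − 77.9)/15.3 = 1.3529; z_E = (6.21 − 5.89)/1.72 = 0.1860; E_B = (1.3529 − 0.1860)/√2 = 0.8251.
E_A − E_B = -0.7384 − 0.8251 = -1.5635 ≈ -1.56.

-1.56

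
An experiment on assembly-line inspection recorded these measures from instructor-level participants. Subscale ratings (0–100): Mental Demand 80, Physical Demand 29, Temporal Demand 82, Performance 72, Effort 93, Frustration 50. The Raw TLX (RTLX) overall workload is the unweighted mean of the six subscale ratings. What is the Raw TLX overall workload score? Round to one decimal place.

Sum of ratings = 80 + 29 + 82 + 72 + 93 + 50 = 406.
RTLX = 406 / 6 = 67.6667 ≈ 67.7.

67.7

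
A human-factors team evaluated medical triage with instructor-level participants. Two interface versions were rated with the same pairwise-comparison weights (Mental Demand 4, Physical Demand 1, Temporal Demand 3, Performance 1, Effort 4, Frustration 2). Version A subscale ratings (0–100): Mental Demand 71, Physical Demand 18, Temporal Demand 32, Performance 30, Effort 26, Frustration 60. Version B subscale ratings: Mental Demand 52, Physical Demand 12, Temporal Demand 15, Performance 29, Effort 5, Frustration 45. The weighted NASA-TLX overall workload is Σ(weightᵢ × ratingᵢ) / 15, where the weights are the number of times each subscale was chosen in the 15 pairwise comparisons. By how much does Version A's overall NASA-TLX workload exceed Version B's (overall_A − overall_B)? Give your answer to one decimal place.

Version A weighted sum = 4·71 + 1·18 + 3·32 + 1·30 + 4·26 + 2·60 = 284 + 18 + 96 + 30 + 104 + 120 = 652; overall_A = 652/15 = 43.4667.
Version B weighted sum = 4·52 + 1·12 + 3·15 + 1·29 + 4·5 + 2·45 = 208 + 12 + 45 + 29 + 20 + 90 = 404; overall_B = 404/15 = 26.9333.
Difference = 43.4667 − 26.9333 = 16.5334 ≈ 16.5.

16.5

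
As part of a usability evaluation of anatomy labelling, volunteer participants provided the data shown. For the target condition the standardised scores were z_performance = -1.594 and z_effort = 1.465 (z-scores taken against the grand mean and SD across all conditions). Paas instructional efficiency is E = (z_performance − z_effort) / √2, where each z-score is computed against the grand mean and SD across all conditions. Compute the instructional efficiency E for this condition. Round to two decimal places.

z_P − z_E = -1.594 − 1.465 = -3.0590.
E = -3.0590 / √2 = -3.0590 / 1.41421 = -2.1630 ≈ -2.16.

-2.16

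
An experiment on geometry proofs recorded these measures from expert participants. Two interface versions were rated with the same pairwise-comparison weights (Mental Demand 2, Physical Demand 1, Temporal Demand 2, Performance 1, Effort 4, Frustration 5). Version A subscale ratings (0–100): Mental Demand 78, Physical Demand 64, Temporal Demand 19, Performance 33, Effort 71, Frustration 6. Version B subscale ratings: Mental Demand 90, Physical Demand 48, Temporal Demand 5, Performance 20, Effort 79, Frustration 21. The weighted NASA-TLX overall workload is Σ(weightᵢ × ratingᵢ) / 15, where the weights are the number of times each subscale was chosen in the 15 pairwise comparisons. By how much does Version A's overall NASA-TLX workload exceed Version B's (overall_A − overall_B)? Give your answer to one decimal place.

Version A weighted sum = 2·78 + 1·64 + 2·19 + 1·33 + 4·71 + 5·6 = 156 + 64 + 38 + 33 + 284 + 30 = 605; overall_A = 605/15 = 40.3333.
Version B weighted sum = 2·90 + 1·48 + 2·5 + 1·20 + 4·79 + 5·21 = 180 + 48 + 10 + 20 + 316 + 105 = 679; overall_B = 679/15 = 45.2667.
Difference = 40.3333 − 45.2667 = -4.9334 ≈ -4.9.

-4.9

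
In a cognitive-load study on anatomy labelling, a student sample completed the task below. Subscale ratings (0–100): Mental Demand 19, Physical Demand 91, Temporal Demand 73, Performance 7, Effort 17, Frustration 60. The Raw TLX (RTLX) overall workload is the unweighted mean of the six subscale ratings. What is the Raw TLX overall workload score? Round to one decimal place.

44.5

Sum of ratings = 19 + 91 + 73 + 7 + 17 + 60 = 267.
RTLX = 267 / 6 = 44.5000 ≈ 44.5.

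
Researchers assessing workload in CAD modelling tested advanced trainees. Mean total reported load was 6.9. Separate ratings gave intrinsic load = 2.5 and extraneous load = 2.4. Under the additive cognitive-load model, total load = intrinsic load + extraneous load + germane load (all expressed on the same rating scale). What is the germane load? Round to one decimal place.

germane load = total − intrinsic − extraneous
             = 6.9 − 2.5 − 2.4 = 2.0.

2.0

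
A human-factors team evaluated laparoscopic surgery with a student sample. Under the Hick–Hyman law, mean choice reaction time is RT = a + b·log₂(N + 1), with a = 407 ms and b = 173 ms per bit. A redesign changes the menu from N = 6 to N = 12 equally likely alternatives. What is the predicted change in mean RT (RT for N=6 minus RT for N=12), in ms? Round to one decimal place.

-154.5

RT(6) = 407 + 173·log₂(7) = 407 + 173·2.8074 = 892.6802 ms.
RT(12) = 407 + 173·log₂(13) = 407 + 173·3.7004 = 1047.1692 ms.
Difference = 892.6802 − 1047.1692 = -154.4890 ≈ -154.5 ms.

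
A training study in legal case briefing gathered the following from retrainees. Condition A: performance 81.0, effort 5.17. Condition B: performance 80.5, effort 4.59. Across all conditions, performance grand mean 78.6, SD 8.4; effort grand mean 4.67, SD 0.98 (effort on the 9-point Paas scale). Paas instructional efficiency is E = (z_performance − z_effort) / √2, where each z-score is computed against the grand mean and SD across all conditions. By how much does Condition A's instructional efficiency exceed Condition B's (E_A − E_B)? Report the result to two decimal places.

Condition A: z_P = (81.0 − 78.6)/8.4 = 0.2857; z_E = (5.17 − 4.67)/0.98 = 0.5102; E_A = (0.2857 − 0.5102)/√2 = -0.1587.
Condition B: z_P = (80.5 − 78.6)/8.4 = 0.2262; z_E = (4.59 − 4.67)/0.98 = -0.0816; E_B = (0.2262 − (-0.0816))/√2 = 0.2176.
E_A − E_B = -0.1587 − 0.2176 = -0.3763 ≈ -0.38.

-0.38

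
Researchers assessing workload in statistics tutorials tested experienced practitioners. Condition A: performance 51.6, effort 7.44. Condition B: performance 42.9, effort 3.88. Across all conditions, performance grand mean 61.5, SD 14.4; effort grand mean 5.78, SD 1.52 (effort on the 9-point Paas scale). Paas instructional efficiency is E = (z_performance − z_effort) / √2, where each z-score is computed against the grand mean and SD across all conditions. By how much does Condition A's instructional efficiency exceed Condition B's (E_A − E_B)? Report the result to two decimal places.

Condition A: z_P = (51.6 − 61.5)/14.4 = -0.6875; z_E = (7.44 − 5.78)/1.52 = 1.0921; E_A = (-0.6875 − 1.0921)/√2 = -1.2584.
Condition B: z_P = (42.9 − 61.5)/14.4 = -1.2917; z_E = (3.88 − 5.78)/1.52 = -1.2500; E_B = (-1.2917 − (-1.2500))/√2 = -0.0295.
E_A − E_B = -1.2584 − (-0.0295) = -1.2289 ≈ -1.23.

-1.23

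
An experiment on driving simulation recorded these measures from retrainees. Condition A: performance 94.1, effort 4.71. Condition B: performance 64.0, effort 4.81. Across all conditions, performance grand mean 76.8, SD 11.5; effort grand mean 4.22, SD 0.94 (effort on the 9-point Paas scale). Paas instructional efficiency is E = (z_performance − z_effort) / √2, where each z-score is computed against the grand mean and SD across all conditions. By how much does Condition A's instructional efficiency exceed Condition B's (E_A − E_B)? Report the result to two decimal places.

1.93

Condition A: z_P = (94.1 − 76.8)/11.5 = 1.5043; z_E = (4.71 − 4.22)/0.94 = 0.5213; E_A = (1.5043 − 0.5213)/√2 = 0.6951.
Condition B: z_P = (64.0 − 76.8)/11.5 = -1.1130; z_E = (4.81 − 4.22)/0.94 = 0.6277; E_B = (-1.1130 − 0.6277)/√2 = -1.2309.
E_A − E_B = 0.6951 − (-1.2309) = 1.9260 ≈ 1.93.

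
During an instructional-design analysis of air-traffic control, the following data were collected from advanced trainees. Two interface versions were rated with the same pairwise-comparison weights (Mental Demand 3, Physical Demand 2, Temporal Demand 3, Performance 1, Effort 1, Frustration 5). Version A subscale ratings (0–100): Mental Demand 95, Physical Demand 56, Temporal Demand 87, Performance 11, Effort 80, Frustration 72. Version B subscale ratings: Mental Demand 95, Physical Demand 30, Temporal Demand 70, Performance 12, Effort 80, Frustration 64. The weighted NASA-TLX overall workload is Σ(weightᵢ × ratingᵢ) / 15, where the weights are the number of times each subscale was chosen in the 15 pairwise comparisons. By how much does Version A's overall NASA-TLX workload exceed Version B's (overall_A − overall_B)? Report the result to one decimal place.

9.5

Version A weighted sum = 3·95 + 2·56 + 3·87 + 1·11 + 1·80 + 5·72 = 285 + 112 + 261 + 11 + 80 + 360 = 1109; overall_A = 1109/15 = 73.9333.
Version B weighted sum = 3·95 + 2·30 + 3·70 + 1·12 + 1·80 + 5·64 = 285 + 60 + 210 + 12 + 80 + 320 = 967; overall_B = 967/15 = 64.4667.
Difference = 73.9333 − 64.4667 = 9.4666 ≈ 9.5.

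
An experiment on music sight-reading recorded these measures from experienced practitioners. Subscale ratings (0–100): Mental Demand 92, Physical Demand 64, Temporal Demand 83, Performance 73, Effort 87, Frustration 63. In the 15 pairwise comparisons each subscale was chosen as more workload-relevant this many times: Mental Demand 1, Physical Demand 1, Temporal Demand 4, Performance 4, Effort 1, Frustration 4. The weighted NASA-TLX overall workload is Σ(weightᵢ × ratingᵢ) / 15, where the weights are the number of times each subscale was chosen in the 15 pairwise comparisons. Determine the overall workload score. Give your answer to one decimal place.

74.6

The tallies are the weights (they sum to 15).
Weighted sum = 1·92 + 1·64 + 4·83 + 4·73 + 1·87 + 4·63
            = 92 + 64 + 332 + 292 + 87 + 252 = 1119.
Overall workload = 1119 / 15 = 74.6000 ≈ 74.6.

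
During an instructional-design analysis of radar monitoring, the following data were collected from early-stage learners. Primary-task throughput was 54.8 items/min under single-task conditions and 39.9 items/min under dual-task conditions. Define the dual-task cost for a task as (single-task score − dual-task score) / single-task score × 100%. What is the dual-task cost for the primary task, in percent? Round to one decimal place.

Cost = (54.8 − 39.9) / 54.8 × 100%
     = 14.9000 / 54.8 × 100% = 27.1898%.
≈ 27.2%.

27.2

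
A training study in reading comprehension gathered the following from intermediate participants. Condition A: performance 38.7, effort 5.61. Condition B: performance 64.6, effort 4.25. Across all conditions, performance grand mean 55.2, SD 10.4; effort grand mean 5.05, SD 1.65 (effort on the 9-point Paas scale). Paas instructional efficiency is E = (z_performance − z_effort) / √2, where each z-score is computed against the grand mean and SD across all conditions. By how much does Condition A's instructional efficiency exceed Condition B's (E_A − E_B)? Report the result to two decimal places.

-2.34

Condition A: z_P = (38.7 − 55.2)/10.4 = -1.5865; z_E = (5.61 − 5.05)/1.65 = 0.3394; E_A = (-1.5865 − 0.3394)/√2 = -1.3618.
Condition B: z_P = (64.6 − 55.2)/10.4 = 0.9038; z_E = (4.25 − 5.05)/1.65 = -0.4848; E_B = (0.9038 − (-0.4848))/√2 = 0.9819.
E_A − E_B = -1.3618 − 0.9819 = -2.3437 ≈ -2.34.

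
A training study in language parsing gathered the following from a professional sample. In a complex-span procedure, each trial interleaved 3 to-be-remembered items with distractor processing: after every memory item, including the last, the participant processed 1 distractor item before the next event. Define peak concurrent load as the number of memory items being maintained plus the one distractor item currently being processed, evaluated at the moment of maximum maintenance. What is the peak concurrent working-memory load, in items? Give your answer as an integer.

4

Maintenance is greatest during the distractor(s) after memory item 3: all 3 memory items are being held.
One distractor item is concurrently being processed.
Peak concurrent load = 3 + 1 = 4 items.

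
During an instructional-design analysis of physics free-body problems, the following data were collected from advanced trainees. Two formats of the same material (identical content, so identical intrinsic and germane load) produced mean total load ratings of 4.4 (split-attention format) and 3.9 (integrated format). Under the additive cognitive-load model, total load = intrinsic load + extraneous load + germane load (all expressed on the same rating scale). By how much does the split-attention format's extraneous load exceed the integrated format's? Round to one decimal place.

Intrinsic and germane load are equal across formats, so the difference in total load equals the difference in extraneous load.
Extraneous-load difference = 4.4 − 3.9 = 0.5.

0.5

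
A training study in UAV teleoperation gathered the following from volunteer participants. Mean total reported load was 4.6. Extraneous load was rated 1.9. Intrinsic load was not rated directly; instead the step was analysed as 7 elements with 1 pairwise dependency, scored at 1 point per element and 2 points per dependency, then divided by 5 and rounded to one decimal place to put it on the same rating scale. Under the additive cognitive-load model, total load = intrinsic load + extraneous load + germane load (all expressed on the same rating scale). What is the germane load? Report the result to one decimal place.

0.9

Intrinsic (element-interactivity): (7 × 1 + 1 × 2) / 5 = 9 / 5 = 1.8000 → 1.8.
germane load = total − intrinsic − extraneous
             = 4.6 − 1.8 − 1.9 = 0.9.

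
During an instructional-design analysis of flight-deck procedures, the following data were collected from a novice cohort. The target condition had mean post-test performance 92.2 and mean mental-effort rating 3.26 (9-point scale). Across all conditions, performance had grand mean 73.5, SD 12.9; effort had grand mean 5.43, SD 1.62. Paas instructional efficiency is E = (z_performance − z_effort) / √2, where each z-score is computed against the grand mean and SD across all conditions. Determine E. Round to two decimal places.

1.97

z_performance = (92.2 − 73.5) / 12.9 = 18.7000 / 12.9 = 1.4496.
z_effort = (3.26 − 5.43) / 1.62 = -2.1700 / 1.62 = -1.3395.
z_P − z_E = 1.4496 − (-1.3395) = 2.7891.
E = 2.7891 / √2 = 2.7891 / 1.41421 = 1.9722 ≈ 1.97.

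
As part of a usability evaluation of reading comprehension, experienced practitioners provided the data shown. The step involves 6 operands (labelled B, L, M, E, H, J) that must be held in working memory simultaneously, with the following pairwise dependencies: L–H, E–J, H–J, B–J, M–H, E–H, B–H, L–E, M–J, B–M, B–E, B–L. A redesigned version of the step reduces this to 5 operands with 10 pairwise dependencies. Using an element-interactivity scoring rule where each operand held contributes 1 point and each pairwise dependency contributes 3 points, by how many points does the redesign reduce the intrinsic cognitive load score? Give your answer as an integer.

Original: 6 × 1 + 12 × 3 = 6 + 36 = 42.
Redesigned: 5 × 1 + 10 × 3 = 5 + 30 = 35.
Reduction = 42 − 35 = 7.

7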